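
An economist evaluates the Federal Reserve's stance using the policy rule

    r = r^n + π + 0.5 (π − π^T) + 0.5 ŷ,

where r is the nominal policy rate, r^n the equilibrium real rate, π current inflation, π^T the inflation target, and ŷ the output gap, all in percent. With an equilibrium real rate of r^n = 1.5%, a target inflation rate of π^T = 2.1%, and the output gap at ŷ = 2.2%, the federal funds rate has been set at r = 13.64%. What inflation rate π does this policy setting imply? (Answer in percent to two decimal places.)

Collecting π: r = r^n + (1 + 0.5) π − 0.5 π^T + 0.5 ŷ
1.5 π = 13.64 − 1.5 + 0.5 × 2.1 − 0.5 × 2.2 = 12.09
π = 12.09 / 1.5 = 8.06

8.06%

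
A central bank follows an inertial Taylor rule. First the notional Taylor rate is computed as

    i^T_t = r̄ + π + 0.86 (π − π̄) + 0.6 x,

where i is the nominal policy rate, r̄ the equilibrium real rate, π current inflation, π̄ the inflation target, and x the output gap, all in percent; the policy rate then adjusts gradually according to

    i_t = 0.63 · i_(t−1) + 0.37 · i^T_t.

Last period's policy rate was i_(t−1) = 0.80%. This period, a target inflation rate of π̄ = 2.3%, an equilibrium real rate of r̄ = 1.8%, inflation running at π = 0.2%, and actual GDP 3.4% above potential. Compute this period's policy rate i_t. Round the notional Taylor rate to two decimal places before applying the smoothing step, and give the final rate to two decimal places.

Output 3.4% above potential → x = 3.4.
i^T_t = 1.8 + 0.2 + 0.86 × (0.2 − 2.3) + 0.6 × 3.4
   = 1.8 + 0.2 − 1.806 + 2.04 = 2.23
i_t = 0.63 × 0.80 + 0.37 × 2.23 = 0.504 + 0.8251 = 1.33

1.33%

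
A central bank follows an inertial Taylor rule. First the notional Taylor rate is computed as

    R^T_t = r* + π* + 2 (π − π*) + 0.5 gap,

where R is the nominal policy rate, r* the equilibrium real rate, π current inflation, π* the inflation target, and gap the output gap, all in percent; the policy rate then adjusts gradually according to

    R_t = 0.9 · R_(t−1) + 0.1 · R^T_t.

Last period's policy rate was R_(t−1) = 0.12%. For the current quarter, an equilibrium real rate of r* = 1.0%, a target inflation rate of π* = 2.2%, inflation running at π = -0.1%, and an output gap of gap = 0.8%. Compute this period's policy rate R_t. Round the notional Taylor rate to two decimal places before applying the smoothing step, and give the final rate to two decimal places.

R^T_t = 1.0 + 2.2 + 2 × (-0.1 − 2.2) + 0.5 × 0.8
   = 1.0 + 2.2 − 4.6 + 0.4 = -1.00
R_t = 0.9 × 0.12 + 0.1 × (-1.00) = 0.108 − 0.1 = 0.01

0.01%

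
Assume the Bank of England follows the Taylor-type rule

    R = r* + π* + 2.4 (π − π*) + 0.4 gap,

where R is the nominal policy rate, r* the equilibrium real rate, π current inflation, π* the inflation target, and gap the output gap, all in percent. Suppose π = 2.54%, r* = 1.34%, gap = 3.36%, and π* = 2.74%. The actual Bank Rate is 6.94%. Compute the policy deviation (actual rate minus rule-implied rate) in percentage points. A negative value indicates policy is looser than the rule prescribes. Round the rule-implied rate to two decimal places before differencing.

2.00 pp

R = 1.34 + 2.74 + 2.4 × (2.54 − 2.74) + 0.4 × 3.36
   = 1.34 + 2.74 − 0.48 + 1.344 = 4.94
Deviation = 6.94 − 4.94 = 2.00 pp.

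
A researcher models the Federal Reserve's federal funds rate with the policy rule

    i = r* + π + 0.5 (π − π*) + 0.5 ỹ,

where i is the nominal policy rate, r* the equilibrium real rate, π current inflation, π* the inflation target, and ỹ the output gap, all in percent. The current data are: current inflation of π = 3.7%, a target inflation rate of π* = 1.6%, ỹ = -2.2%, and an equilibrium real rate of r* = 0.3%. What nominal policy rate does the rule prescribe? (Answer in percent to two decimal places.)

i = 0.3 + 3.7 + 0.5 × (3.7 − 1.6) + 0.5 × (-2.2)
   = 0.3 + 3.7 + 1.05 − 1.1 = 3.95

3.95%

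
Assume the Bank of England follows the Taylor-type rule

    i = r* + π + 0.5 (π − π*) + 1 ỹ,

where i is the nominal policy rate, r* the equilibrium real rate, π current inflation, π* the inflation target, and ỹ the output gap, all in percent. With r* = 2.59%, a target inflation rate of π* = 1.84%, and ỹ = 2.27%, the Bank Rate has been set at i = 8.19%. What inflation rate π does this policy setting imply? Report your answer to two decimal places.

Collecting π: i = r* + (1 + 0.5) π − 0.5 π* + 1 ỹ
1.5 π = 8.19 − 2.59 + 0.5 × 1.84 − 1 × 2.27 = 4.25
π = 4.25 / 1.5 = 2.83

2.83%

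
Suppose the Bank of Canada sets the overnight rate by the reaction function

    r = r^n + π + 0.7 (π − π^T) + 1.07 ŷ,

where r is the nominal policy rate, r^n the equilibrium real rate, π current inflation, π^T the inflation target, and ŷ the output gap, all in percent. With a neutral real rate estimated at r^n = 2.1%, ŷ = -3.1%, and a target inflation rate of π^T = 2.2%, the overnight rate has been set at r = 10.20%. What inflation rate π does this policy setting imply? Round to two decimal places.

Collecting π: r = r^n + (1 + 0.7) π − 0.7 π^T + 1.07 ŷ
1.7 π = 10.20 − 2.1 + 0.7 × 2.2 − 1.07 × (-3.1) = 12.957
π = 12.957 / 1.7 = 7.62

7.62%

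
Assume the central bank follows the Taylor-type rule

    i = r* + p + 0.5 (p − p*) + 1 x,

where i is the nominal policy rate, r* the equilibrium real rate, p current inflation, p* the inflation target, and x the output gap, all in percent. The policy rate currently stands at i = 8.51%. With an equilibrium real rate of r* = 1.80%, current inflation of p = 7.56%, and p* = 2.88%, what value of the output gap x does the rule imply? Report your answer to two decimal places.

1 x = 8.51 − 1.80 − 7.56 − 0.5 × (7.56 − 2.88) = -3.19
x = -3.19 / 1 = -3.19

-3.19%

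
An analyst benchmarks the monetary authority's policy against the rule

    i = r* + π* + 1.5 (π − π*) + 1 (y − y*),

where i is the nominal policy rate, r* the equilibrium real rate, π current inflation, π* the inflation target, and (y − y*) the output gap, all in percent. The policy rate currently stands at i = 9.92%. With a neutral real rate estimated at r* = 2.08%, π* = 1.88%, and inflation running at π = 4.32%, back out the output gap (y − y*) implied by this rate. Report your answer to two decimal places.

2.30%

1 (y − y*) = 9.92 − 2.08 − 1.88 − 1.5 × (4.32 − 1.88) = 2.3
(y − y*) = 2.3 / 1 = 2.30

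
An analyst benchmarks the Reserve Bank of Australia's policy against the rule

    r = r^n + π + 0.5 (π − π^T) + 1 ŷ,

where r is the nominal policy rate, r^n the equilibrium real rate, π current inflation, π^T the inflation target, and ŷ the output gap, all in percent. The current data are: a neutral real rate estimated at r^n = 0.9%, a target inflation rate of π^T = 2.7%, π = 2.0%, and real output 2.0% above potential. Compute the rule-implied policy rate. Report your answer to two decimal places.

4.55%

Output 2.0% above potential → ŷ = 2.0.
r = 0.9 + 2.0 + 0.5 × (2.0 − 2.7) + 1 × 2.0
   = 0.9 + 2 − 0.35 + 2 = 4.55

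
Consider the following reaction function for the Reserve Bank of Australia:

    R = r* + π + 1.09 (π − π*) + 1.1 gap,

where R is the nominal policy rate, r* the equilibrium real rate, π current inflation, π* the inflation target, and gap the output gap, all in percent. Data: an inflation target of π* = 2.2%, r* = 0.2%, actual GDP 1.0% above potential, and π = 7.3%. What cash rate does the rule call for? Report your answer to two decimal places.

14.16%

Output 1.0% above potential → gap = 1.0.
R = 0.2 + 7.3 + 1.09 × (7.3 − 2.2) + 1.1 × 1.0
   = 0.2 + 7.3 + 5.559 + 1.1 = 14.16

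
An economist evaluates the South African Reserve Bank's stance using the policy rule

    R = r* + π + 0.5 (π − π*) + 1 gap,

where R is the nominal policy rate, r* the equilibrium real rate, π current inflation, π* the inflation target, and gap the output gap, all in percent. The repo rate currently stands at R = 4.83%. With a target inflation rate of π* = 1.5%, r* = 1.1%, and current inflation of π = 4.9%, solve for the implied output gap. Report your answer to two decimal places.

-2.87%

1 gap = 4.83 − 1.1 − 4.9 − 0.5 × (4.9 − 1.5) = -2.87
gap = -2.87 / 1 = -2.87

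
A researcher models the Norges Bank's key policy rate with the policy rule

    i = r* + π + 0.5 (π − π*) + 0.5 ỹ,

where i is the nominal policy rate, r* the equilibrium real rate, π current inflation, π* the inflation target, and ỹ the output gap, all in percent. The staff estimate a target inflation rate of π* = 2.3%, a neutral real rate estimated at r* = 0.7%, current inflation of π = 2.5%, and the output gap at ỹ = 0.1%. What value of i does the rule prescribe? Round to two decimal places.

3.35%

i = 0.7 + 2.5 + 0.5 × (2.5 − 2.3) + 0.5 × 0.1
   = 0.7 + 2.5 + 0.1 + 0.05 = 3.35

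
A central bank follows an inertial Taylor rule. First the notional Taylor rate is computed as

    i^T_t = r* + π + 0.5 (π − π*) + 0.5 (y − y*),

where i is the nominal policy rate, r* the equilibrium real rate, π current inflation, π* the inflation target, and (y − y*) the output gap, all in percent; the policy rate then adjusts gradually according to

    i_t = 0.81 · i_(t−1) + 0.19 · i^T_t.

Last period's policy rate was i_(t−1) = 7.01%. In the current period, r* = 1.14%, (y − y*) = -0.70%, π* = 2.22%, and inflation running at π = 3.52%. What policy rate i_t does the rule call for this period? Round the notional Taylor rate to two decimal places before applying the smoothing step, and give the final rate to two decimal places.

6.62%

i^T_t = 1.14 + 3.52 + 0.5 × (3.52 − 2.22) + 0.5 × (-0.70)
   = 1.14 + 3.52 + 0.65 − 0.35 = 4.96
i_t = 0.81 × 7.01 + 0.19 × 4.96 = 5.6781 + 0.9424 = 6.62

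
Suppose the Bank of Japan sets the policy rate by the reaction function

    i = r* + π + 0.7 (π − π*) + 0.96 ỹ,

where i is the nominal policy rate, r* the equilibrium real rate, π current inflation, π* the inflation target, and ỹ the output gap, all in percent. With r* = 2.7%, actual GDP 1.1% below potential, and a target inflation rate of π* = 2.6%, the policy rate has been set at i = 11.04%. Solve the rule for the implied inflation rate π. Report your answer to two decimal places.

6.60%

Output 1.1% below potential → ỹ = -1.1.
Collecting π: i = r* + (1 + 0.7) π − 0.7 π* + 0.96 ỹ
1.7 π = 11.04 − 2.7 + 0.7 × 2.6 − 0.96 × (-1.1) = 11.216
π = 11.216 / 1.7 = 6.60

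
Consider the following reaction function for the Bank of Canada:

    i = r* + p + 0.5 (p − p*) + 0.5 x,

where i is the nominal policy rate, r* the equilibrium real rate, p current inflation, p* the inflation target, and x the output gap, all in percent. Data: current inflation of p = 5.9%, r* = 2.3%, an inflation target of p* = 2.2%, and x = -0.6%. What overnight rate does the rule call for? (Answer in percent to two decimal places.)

9.75%

i = 2.3 + 5.9 + 0.5 × (5.9 − 2.2) + 0.5 × (-0.6)
   = 2.3 + 5.9 + 1.85 − 0.3 = 9.75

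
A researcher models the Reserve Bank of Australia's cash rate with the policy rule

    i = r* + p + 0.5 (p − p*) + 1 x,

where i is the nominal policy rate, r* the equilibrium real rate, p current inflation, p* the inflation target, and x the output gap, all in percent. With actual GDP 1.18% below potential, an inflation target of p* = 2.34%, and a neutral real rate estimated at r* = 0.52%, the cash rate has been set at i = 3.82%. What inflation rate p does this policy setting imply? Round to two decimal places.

Output 1.18% below potential → x = -1.18.
Collecting p: i = r* + (1 + 0.5) p − 0.5 p* + 1 x
1.5 p = 3.82 − 0.52 + 0.5 × 2.34 − 1 × (-1.18) = 5.65
p = 5.65 / 1.5 = 3.77

3.77%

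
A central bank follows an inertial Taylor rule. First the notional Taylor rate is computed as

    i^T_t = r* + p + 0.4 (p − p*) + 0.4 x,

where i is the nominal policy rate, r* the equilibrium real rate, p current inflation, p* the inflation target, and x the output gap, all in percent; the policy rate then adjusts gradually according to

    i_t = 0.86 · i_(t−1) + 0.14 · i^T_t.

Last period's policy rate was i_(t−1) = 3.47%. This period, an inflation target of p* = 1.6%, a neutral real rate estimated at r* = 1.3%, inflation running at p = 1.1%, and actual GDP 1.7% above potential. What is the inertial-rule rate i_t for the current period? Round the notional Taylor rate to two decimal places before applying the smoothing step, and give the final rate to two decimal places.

Output 1.7% above potential → x = 1.7.
i^T_t = 1.3 + 1.1 + 0.4 × (1.1 − 1.6) + 0.4 × 1.7
   = 1.3 + 1.1 − 0.2 + 0.68 = 2.88
i_t = 0.86 × 3.47 + 0.14 × 2.88 = 2.9842 + 0.4032 = 3.39

3.39%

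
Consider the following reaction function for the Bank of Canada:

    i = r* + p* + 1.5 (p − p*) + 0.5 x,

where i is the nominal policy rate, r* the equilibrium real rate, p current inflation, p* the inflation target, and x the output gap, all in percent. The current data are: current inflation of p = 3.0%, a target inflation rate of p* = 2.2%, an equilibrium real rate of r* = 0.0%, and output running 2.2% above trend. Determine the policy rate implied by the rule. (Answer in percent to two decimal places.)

Output 2.2% above potential → x = 2.2.
i = 0.0 + 2.2 + 1.5 × (3.0 − 2.2) + 0.5 × 2.2
   = 0.0 + 2.2 + 1.2 + 1.1 = 4.50

4.50%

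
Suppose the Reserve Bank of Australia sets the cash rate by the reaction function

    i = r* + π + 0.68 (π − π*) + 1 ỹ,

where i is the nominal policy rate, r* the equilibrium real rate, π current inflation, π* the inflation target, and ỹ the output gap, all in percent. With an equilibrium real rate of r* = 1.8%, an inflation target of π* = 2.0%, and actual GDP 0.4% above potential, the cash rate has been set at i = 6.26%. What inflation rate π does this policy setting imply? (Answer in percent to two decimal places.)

Output 0.4% above potential → ỹ = 0.4.
Collecting π: i = r* + (1 + 0.68) π − 0.68 π* + 1 ỹ
1.68 π = 6.26 − 1.8 + 0.68 × 2.0 − 1 × 0.4 = 5.42
π = 5.42 / 1.68 = 3.23

3.23%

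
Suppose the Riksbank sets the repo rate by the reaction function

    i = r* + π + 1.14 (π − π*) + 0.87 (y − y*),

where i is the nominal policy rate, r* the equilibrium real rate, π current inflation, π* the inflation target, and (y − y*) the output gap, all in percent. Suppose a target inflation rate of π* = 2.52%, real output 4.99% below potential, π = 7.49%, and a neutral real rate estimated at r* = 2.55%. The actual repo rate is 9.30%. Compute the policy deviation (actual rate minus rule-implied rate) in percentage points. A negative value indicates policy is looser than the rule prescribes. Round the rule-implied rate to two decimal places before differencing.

-2.06 pp

Output 4.99% below potential → (y − y*) = -4.99.
i = 2.55 + 7.49 + 1.14 × (7.49 − 2.52) + 0.87 × (-4.99)
   = 2.55 + 7.49 + 5.6658 − 4.3413 = 11.36
Deviation = 9.30 − 11.36 = -2.06 pp.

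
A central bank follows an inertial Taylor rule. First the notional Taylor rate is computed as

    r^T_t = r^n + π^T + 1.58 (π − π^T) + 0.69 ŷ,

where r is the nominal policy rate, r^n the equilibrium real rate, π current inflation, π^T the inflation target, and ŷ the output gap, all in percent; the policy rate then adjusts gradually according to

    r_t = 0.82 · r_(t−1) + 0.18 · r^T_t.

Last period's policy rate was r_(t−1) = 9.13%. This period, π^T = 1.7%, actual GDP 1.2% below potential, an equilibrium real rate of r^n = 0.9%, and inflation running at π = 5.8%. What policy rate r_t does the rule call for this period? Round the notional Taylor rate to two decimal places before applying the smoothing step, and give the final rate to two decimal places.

Output 1.2% below potential → ŷ = -1.2.
r^T_t = 0.9 + 1.7 + 1.58 × (5.8 − 1.7) + 0.69 × (-1.2)
   = 0.9 + 1.7 + 6.478 − 0.828 = 8.25
r_t = 0.82 × 9.13 + 0.18 × 8.25 = 7.4866 + 1.485 = 8.97

8.97%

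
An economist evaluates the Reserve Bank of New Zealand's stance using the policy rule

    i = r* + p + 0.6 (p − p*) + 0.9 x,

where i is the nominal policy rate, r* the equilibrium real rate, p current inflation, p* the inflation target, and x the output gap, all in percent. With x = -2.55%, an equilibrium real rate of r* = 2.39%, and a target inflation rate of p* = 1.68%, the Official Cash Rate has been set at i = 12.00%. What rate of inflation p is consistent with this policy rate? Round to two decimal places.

Collecting p: i = r* + (1 + 0.6) p − 0.6 p* + 0.9 x
1.6 p = 12.00 − 2.39 + 0.6 × 1.68 − 0.9 × (-2.55) = 12.913
p = 12.913 / 1.6 = 8.07

8.07%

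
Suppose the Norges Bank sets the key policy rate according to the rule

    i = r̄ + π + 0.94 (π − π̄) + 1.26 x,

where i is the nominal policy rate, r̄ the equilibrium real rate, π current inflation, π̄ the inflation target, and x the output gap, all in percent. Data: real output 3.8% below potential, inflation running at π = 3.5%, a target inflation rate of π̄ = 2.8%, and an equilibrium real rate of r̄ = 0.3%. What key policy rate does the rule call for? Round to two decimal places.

-0.33%

Output 3.8% below potential → x = -3.8.
i = 0.3 + 3.5 + 0.94 × (3.5 − 2.8) + 1.26 × (-3.8)
   = 0.3 + 3.5 + 0.658 − 4.788 = -0.33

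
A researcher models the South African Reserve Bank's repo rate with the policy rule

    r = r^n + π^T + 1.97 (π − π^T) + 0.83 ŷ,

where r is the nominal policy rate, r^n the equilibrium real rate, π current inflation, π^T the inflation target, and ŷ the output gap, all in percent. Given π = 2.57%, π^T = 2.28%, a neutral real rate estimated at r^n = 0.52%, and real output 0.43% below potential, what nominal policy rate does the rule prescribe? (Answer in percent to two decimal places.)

3.01%

Output 0.43% below potential → ŷ = -0.43.
r = 0.52 + 2.28 + 1.97 × (2.57 − 2.28) + 0.83 × (-0.43)
   = 0.52 + 2.28 + 0.5713 − 0.3569 = 3.01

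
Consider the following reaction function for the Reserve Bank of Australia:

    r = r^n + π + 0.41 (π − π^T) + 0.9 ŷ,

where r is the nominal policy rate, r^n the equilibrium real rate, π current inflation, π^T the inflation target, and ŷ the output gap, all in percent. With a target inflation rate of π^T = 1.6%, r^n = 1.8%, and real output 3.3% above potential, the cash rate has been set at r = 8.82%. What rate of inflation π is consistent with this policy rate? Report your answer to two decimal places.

3.34%

Output 3.3% above potential → ŷ = 3.3.
Collecting π: r = r^n + (1 + 0.41) π − 0.41 π^T + 0.9 ŷ
1.41 π = 8.82 − 1.8 + 0.41 × 1.6 − 0.9 × 3.3 = 4.706
π = 4.706 / 1.41 = 3.34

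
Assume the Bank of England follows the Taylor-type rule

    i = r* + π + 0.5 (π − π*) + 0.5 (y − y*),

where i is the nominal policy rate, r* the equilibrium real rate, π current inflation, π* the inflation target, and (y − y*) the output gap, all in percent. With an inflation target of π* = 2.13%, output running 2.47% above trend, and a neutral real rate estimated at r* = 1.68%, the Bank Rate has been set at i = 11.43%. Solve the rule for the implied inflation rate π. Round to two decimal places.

Output 2.47% above potential → (y − y*) = 2.47.
Collecting π: i = r* + (1 + 0.5) π − 0.5 π* + 0.5 (y − y*)
1.5 π = 11.43 − 1.68 + 0.5 × 2.13 − 0.5 × 2.47 = 9.58
π = 9.58 / 1.5 = 6.39

6.39%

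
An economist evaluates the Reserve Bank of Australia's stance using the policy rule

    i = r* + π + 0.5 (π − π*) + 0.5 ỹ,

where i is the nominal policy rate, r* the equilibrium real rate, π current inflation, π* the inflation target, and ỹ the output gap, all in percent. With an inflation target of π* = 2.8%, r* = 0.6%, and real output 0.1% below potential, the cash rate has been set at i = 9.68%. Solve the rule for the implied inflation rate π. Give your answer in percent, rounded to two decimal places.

7.02%

Output 0.1% below potential → ỹ = -0.1.
Collecting π: i = r* + (1 + 0.5) π − 0.5 π* + 0.5 ỹ
1.5 π = 9.68 − 0.6 + 0.5 × 2.8 − 0.5 × (-0.1) = 10.53
π = 10.53 / 1.5 = 7.02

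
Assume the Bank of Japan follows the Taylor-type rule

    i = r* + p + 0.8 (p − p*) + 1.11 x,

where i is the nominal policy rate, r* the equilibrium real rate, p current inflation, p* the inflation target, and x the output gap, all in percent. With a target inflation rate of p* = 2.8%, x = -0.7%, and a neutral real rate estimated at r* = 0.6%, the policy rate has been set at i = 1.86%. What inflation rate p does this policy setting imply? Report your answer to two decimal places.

2.38%

Collecting p: i = r* + (1 + 0.8) p − 0.8 p* + 1.11 x
1.8 p = 1.86 − 0.6 + 0.8 × 2.8 − 1.11 × (-0.7) = 4.277
p = 4.277 / 1.8 = 2.38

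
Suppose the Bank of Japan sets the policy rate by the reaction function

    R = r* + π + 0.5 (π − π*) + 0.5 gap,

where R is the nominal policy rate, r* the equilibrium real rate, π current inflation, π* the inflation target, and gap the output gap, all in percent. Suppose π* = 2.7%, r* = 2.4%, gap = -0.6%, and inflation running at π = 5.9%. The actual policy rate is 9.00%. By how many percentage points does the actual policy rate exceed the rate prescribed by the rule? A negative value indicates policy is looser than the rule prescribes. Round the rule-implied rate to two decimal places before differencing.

R = 2.4 + 5.9 + 0.5 × (5.9 − 2.7) + 0.5 × (-0.6)
   = 2.4 + 5.9 + 1.6 − 0.3 = 9.60
Deviation = 9.00 − 9.60 = -0.60 pp.

-0.60 pp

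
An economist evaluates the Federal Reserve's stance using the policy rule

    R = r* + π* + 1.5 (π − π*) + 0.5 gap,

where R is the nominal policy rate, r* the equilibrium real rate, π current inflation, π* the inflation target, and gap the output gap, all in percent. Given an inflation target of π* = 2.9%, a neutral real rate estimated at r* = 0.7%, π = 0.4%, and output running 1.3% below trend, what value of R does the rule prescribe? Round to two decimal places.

Output 1.3% below potential → gap = -1.3.
R = 0.7 + 2.9 + 1.5 × (0.4 − 2.9) + 0.5 × (-1.3)
   = 0.7 + 2.9 − 3.75 − 0.65 = -0.80

-0.80%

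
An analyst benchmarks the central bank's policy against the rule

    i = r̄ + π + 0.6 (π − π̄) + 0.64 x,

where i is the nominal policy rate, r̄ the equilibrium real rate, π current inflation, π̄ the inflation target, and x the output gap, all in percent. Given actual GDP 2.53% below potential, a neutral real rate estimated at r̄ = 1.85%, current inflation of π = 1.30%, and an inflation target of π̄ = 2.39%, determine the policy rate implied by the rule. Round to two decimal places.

0.88%

Output 2.53% below potential → x = -2.53.
i = 1.85 + 1.30 + 0.6 × (1.30 − 2.39) + 0.64 × (-2.53)
   = 1.85 + 1.3 − 0.654 − 1.6192 = 0.88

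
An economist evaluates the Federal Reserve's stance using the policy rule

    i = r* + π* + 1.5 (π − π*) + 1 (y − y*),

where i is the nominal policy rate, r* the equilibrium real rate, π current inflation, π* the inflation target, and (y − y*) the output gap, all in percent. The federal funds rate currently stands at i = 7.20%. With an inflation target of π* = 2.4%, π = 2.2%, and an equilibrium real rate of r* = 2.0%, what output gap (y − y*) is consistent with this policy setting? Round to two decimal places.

3.10%

1 (y − y*) = 7.20 − 2.0 − 2.4 − 1.5 × (2.2 − 2.4) = 3.1
(y − y*) = 3.1 / 1 = 3.10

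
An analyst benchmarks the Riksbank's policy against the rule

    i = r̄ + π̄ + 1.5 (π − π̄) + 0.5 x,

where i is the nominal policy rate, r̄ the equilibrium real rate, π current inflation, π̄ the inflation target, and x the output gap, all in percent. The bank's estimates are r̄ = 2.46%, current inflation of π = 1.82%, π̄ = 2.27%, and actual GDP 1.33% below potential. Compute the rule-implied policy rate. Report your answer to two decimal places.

3.39%

Output 1.33% below potential → x = -1.33.
i = 2.46 + 2.27 + 1.5 × (1.82 − 2.27) + 0.5 × (-1.33)
   = 2.46 + 2.27 − 0.675 − 0.665 = 3.39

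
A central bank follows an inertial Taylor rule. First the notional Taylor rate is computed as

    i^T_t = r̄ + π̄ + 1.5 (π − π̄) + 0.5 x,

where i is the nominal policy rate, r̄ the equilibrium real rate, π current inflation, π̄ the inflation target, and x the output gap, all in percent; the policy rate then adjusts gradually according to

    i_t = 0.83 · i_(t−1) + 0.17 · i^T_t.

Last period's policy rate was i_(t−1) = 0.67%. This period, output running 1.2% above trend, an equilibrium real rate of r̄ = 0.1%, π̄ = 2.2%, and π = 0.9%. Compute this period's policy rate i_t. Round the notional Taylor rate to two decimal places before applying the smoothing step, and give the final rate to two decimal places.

0.72%

Output 1.2% above potential → x = 1.2.
i^T_t = 0.1 + 2.2 + 1.5 × (0.9 − 2.2) + 0.5 × 1.2
   = 0.1 + 2.2 − 1.95 + 0.6 = 0.95
i_t = 0.83 × 0.67 + 0.17 × 0.95 = 0.5561 + 0.1615 = 0.72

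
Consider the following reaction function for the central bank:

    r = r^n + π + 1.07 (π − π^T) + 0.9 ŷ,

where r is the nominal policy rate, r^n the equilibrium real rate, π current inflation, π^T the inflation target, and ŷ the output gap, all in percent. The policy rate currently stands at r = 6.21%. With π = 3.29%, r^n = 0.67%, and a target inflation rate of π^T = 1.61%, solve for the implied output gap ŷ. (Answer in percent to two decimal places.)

0.9 ŷ = 6.21 − 0.67 − 3.29 − 1.07 × (3.29 − 1.61) = 0.4524
ŷ = 0.4524 / 0.9 = 0.50

0.50%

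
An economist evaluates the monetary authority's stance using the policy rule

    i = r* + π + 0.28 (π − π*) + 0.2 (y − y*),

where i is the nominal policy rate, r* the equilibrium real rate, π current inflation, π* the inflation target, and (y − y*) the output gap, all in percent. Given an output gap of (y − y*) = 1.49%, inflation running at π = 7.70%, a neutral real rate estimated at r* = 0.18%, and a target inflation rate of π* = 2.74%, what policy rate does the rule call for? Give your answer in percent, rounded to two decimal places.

i = 0.18 + 7.70 + 0.28 × (7.70 − 2.74) + 0.2 × 1.49
   = 0.18 + 7.7 + 1.3888 + 0.298 = 9.57

9.57%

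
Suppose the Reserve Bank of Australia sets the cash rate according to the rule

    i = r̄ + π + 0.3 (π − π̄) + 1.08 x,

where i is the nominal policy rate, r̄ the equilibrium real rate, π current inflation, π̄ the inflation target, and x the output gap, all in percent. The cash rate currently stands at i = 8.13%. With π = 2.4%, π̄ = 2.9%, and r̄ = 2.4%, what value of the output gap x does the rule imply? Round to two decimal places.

1.08 x = 8.13 − 2.4 − 2.4 − 0.3 × (2.4 − 2.9) = 3.48
x = 3.48 / 1.08 = 3.22

3.22%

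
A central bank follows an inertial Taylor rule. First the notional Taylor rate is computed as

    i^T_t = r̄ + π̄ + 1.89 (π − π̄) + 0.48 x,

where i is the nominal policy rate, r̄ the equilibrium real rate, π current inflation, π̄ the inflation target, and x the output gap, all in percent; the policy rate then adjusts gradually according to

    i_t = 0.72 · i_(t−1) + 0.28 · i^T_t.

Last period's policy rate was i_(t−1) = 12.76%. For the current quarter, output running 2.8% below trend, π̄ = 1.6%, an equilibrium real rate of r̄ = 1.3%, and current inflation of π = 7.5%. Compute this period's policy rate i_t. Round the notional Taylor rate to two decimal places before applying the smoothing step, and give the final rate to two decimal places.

Output 2.8% below potential → x = -2.8.
i^T_t = 1.3 + 1.6 + 1.89 × (7.5 − 1.6) + 0.48 × (-2.8)
   = 1.3 + 1.6 + 11.151 − 1.344 = 12.71
i_t = 0.72 × 12.76 + 0.28 × 12.71 = 9.1872 + 3.5588 = 12.75

12.75%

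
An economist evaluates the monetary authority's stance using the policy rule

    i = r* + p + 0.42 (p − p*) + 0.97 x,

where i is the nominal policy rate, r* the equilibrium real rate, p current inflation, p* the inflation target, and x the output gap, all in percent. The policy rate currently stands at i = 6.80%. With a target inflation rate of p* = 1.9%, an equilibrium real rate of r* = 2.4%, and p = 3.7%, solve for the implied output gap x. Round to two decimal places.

-0.06%

0.97 x = 6.80 − 2.4 − 3.7 − 0.42 × (3.7 − 1.9) = -0.056
x = -0.056 / 0.97 = -0.06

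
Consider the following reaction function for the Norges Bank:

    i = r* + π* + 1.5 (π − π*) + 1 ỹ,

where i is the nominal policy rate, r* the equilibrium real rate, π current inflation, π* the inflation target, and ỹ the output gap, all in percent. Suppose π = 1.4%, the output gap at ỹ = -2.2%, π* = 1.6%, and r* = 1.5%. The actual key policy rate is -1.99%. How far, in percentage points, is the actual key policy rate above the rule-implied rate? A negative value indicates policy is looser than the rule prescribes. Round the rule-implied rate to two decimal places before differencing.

-2.59 pp

i = 1.5 + 1.6 + 1.5 × (1.4 − 1.6) + 1 × (-2.2)
   = 1.5 + 1.6 − 0.3 − 2.2 = 0.60
Deviation = -1.99 − 0.60 = -2.59 pp.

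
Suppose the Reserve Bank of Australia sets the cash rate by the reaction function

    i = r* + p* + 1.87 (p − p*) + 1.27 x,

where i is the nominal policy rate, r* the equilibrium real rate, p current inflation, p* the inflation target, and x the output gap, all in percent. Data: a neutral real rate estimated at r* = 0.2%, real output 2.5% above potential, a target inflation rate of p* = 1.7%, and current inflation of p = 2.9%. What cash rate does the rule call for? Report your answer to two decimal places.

Output 2.5% above potential → x = 2.5.
i = 0.2 + 1.7 + 1.87 × (2.9 − 1.7) + 1.27 × 2.5
   = 0.2 + 1.7 + 2.244 + 3.175 = 7.32

7.32%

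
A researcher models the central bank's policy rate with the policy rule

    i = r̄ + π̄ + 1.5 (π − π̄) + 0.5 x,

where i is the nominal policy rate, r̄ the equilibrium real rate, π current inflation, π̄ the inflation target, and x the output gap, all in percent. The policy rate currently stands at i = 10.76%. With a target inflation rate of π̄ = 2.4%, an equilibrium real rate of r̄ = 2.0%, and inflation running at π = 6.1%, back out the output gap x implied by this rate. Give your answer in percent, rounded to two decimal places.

1.62%

0.5 x = 10.76 − 2.0 − 2.4 − 1.5 × (6.1 − 2.4) = 0.81
x = 0.81 / 0.5 = 1.62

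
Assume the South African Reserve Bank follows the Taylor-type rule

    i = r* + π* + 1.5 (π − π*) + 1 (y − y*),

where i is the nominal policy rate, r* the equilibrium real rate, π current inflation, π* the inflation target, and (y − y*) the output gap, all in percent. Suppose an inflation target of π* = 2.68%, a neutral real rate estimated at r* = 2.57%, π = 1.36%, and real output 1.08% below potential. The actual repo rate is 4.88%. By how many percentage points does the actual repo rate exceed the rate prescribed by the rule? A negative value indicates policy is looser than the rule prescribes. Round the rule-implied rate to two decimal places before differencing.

Output 1.08% below potential → (y − y*) = -1.08.
i = 2.57 + 2.68 + 1.5 × (1.36 − 2.68) + 1 × (-1.08)
   = 2.57 + 2.68 − 1.98 − 1.08 = 2.19
Deviation = 4.88 − 2.19 = 2.69 pp.

2.69 pp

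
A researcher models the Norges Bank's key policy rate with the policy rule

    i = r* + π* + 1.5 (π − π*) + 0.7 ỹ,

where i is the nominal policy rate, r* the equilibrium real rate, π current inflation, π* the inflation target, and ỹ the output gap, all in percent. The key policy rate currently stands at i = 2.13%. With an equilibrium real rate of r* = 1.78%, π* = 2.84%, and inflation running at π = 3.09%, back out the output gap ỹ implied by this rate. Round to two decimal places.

-4.09%

0.7 ỹ = 2.13 − 1.78 − 2.84 − 1.5 × (3.09 − 2.84) = -2.865
ỹ = -2.865 / 0.7 = -4.09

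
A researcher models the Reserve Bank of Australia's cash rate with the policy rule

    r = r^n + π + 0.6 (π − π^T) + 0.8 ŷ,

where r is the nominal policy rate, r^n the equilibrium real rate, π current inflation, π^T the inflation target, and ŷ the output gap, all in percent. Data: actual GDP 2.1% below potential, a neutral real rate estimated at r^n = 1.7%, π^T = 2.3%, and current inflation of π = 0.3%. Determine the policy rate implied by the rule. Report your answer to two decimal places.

-0.88%

Output 2.1% below potential → ŷ = -2.1.
r = 1.7 + 0.3 + 0.6 × (0.3 − 2.3) + 0.8 × (-2.1)
   = 1.7 + 0.3 − 1.2 − 1.68 = -0.88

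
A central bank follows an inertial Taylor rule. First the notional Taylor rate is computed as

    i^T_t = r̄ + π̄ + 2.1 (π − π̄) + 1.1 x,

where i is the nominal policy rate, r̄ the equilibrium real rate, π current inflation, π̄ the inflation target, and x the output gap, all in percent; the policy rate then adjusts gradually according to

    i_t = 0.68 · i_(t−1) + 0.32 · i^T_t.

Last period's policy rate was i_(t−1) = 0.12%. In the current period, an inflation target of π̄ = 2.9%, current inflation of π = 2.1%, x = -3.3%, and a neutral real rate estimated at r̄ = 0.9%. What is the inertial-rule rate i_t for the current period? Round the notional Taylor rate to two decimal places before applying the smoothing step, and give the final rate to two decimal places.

i^T_t = 0.9 + 2.9 + 2.1 × (2.1 − 2.9) + 1.1 × (-3.3)
   = 0.9 + 2.9 − 1.68 − 3.63 = -1.51
i_t = 0.68 × 0.12 + 0.32 × (-1.51) = 0.0816 − 0.4832 = -0.40

-0.40%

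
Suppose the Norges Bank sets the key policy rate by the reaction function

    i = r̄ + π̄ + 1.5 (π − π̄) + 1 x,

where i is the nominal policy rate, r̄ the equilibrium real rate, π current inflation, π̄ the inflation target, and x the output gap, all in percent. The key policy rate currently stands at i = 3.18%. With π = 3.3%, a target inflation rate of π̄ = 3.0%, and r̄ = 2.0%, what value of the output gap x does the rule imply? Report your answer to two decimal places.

-2.27%

1 x = 3.18 − 2.0 − 3.0 − 1.5 × (3.3 − 3.0) = -2.27
x = -2.27 / 1 = -2.27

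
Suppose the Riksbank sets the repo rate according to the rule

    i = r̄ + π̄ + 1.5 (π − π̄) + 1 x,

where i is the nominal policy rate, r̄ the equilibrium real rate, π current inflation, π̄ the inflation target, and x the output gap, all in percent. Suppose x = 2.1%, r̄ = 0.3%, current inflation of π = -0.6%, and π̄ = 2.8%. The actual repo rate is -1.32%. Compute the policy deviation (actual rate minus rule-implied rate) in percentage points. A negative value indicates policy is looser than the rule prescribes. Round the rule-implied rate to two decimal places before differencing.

i = 0.3 + 2.8 + 1.5 × (-0.6 − 2.8) + 1 × 2.1
   = 0.3 + 2.8 − 5.1 + 2.1 = 0.10
Deviation = -1.32 − 0.10 = -1.42 pp.

-1.42 pp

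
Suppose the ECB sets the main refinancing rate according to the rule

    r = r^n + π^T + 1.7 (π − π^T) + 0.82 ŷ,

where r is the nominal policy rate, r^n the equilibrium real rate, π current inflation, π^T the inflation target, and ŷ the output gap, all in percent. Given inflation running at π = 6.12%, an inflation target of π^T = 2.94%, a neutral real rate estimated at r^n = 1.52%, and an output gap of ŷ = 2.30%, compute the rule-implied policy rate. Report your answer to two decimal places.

r = 1.52 + 2.94 + 1.7 × (6.12 − 2.94) + 0.82 × 2.30
   = 1.52 + 2.94 + 5.406 + 1.886 = 11.75

11.75%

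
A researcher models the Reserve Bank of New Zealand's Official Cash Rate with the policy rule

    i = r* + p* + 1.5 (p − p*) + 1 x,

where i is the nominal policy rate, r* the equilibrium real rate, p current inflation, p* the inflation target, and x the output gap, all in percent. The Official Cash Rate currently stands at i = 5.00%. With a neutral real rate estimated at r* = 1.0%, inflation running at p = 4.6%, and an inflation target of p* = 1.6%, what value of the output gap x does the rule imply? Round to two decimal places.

-2.10%

1 x = 5.00 − 1.0 − 1.6 − 1.5 × (4.6 − 1.6) = -2.1
x = -2.1 / 1 = -2.10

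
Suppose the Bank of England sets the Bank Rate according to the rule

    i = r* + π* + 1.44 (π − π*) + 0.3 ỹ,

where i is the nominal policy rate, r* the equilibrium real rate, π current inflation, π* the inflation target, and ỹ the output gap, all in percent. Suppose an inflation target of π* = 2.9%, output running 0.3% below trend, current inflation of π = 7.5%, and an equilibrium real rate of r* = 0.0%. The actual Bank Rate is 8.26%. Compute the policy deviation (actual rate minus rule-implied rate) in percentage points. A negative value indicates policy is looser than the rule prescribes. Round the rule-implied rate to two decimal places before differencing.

-1.17 pp

Output 0.3% below potential → ỹ = -0.3.
i = 0.0 + 2.9 + 1.44 × (7.5 − 2.9) + 0.3 × (-0.3)
   = 0.0 + 2.9 + 6.624 − 0.09 = 9.43
Deviation = 8.26 − 9.43 = -1.17 pp.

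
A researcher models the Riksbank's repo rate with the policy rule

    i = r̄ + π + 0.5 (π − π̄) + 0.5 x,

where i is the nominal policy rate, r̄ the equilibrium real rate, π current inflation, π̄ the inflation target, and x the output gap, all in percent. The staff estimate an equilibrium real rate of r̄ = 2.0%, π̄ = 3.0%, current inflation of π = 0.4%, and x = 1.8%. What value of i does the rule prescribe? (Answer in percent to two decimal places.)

i = 2.0 + 0.4 + 0.5 × (0.4 − 3.0) + 0.5 × 1.8
   = 2.0 + 0.4 − 1.3 + 0.9 = 2.00

2.00%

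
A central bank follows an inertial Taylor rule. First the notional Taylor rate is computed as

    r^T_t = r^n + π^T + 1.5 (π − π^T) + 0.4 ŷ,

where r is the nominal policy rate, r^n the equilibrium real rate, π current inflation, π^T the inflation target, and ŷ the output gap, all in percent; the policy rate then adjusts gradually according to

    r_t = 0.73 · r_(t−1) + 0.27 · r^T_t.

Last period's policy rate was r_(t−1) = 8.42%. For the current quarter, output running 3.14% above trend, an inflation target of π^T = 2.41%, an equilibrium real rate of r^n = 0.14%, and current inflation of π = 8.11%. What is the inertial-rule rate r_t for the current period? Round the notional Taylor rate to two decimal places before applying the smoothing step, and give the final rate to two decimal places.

Output 3.14% above potential → ŷ = 3.14.
r^T_t = 0.14 + 2.41 + 1.5 × (8.11 − 2.41) + 0.4 × 3.14
   = 0.14 + 2.41 + 8.55 + 1.256 = 12.36
r_t = 0.73 × 8.42 + 0.27 × 12.36 = 6.1466 + 3.3372 = 9.48

9.48%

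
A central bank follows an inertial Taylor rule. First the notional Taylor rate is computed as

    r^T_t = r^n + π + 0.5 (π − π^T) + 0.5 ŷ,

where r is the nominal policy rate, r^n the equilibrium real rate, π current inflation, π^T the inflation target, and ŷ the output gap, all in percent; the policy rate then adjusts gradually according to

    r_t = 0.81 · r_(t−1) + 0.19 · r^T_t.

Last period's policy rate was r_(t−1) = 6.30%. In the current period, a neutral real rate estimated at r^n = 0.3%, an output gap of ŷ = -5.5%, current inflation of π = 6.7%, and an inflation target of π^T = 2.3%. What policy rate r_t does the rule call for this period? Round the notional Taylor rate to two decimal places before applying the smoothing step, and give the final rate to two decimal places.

r^T_t = 0.3 + 6.7 + 0.5 × (6.7 − 2.3) + 0.5 × (-5.5)
   = 0.3 + 6.7 + 2.2 − 2.75 = 6.45
r_t = 0.81 × 6.30 + 0.19 × 6.45 = 5.103 + 1.2255 = 6.33

6.33%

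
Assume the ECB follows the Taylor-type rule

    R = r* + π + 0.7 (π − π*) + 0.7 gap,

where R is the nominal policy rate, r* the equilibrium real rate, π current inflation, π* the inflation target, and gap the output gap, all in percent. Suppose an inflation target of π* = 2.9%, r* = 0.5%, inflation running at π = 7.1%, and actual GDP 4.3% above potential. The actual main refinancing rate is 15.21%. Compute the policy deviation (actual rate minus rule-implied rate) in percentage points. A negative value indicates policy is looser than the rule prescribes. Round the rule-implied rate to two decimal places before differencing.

Output 4.3% above potential → gap = 4.3.
R = 0.5 + 7.1 + 0.7 × (7.1 − 2.9) + 0.7 × 4.3
   = 0.5 + 7.1 + 2.94 + 3.01 = 13.55
Deviation = 15.21 − 13.55 = 1.66 pp.

1.66 pp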